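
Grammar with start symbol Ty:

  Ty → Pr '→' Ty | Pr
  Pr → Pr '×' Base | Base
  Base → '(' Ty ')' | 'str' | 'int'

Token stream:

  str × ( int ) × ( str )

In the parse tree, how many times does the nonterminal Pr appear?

[Ty [Pr [Pr [Pr [Base str]] × [Base ( [Ty [Pr [Base int]]] )]] × [Base ( [Ty [Pr [Base str]]] )]]]

5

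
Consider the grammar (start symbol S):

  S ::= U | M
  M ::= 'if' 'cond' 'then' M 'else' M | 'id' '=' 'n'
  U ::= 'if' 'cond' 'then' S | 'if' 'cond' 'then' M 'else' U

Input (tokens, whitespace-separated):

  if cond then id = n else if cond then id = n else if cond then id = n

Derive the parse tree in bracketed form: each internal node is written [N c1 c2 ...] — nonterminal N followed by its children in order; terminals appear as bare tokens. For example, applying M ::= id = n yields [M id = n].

S
U
if cond then M else U
if cond then id = n else U
if cond then id = n else if cond then M else U
if cond then id = n else if cond then id = n else U
if cond then id = n else if cond then id = n else if cond then S
if cond then id = n else if cond then id = n else if cond then M
if cond then id = n else if cond then id = n else if cond then id = n

[S [U if cond then [M id = n] else [U if cond then [M id = n] else [U if cond then [S [M id = n]]]]]]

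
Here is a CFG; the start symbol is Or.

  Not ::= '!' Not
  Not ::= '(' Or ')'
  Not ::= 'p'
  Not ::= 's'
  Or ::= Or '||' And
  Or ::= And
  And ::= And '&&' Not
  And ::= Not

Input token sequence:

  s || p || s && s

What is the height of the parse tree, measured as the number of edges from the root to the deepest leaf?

5

[Or [Or [Or [And [Not s]]] || [And [Not p]]] || [And [And [Not s]] && [Not s]]]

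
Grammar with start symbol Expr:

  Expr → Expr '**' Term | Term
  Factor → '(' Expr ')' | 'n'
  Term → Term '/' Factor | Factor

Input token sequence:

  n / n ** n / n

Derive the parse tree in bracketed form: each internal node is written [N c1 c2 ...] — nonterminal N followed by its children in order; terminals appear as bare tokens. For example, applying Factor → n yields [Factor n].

[Expr [Expr [Term [Term [Factor n]] / [Factor n]]] ** [Term [Term [Factor n]] / [Factor n]]]

Expr
Expr ** Term
Term ** Term
Term / Factor ** Term
Factor / Factor ** Term
n / Factor ** Term
n / n ** Term
n / n ** Term / Factor
n / n ** Factor / Factor
n / n ** n / Factor
n / n ** n / n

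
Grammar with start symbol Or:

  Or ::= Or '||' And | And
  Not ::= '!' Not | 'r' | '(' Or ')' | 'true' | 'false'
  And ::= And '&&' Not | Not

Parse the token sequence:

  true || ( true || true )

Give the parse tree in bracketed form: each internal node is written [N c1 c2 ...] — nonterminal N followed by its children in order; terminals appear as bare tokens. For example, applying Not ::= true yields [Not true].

[Or [Or [And [Not true]]] || [And [Not ( [Or [Or [And [Not true]]] || [And [Not true]]] )]]]

Or
Or || And
And || And
Not || And
true || And
true || Not
true || ( Or )
true || ( Or || And )
true || ( And || And )
true || ( Not || And )
true || ( true || And )
true || ( true || Not )
true || ( true || true )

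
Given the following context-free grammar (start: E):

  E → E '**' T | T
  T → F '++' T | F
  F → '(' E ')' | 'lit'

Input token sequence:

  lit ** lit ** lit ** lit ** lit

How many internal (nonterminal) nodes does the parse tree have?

15

[E [E [E [E [E [T [F lit]]] ** [T [F lit]]] ** [T [F lit]]] ** [T [F lit]]] ** [T [F lit]]]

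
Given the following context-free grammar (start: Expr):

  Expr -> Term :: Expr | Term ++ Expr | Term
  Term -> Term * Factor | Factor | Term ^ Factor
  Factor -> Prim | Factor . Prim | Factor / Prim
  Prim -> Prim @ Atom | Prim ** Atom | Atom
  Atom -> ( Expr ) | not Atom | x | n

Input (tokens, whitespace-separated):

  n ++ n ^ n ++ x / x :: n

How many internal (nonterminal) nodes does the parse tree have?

27

[Expr [Term [Factor [Prim [Atom n]]]] ++ [Expr [Term [Term [Factor [Prim [Atom n]]]] ^ [Factor [Prim [Atom n]]]] ++ [Expr [Term [Factor [Factor [Prim [Atom x]]] / [Prim [Atom x]]]] :: [Expr [Term [Factor [Prim [Atom n]]]]]]]]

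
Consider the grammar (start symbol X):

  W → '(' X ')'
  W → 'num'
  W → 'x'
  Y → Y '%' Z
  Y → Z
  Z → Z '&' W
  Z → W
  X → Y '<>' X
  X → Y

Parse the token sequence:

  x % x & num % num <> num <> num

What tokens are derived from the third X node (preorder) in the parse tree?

num

[X [Y [Y [Y [Z [W x]]] % [Z [Z [W x]] & [W num]]] % [Z [W num]]] <> [X [Y [Z [W num]]] <> [X [Y [Z [W num]]]]]]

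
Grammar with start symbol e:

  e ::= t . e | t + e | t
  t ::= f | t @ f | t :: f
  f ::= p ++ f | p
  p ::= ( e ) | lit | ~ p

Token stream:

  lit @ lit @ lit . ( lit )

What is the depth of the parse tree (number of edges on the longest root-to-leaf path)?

[e [t [t [t [f [p lit]]] @ [f [p lit]]] @ [f [p lit]]] . [e [t [f [p ( [e [t [f [p lit]]]] )]]]]]

9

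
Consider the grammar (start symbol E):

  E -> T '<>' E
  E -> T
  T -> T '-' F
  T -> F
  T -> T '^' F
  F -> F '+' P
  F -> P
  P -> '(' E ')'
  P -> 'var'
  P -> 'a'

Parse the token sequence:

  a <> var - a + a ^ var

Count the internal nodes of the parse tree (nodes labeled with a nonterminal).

16

[E [T [F [P a]]] <> [E [T [T [T [F [P var]]] - [F [F [P a]] + [P a]]] ^ [F [P var]]]]]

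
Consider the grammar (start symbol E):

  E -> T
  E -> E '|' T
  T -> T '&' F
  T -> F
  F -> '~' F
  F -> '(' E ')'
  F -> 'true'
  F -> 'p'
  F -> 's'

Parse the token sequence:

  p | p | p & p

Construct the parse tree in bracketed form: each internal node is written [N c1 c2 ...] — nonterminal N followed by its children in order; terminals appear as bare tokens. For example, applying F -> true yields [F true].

E
E | T
E | T | T
T | T | T
F | T | T
p | T | T
p | F | T
p | p | T
p | p | T & F
p | p | F & F
p | p | p & F
p | p | p & p

[E [E [E [T [F p]]] | [T [F p]]] | [T [T [F p]] & [F p]]]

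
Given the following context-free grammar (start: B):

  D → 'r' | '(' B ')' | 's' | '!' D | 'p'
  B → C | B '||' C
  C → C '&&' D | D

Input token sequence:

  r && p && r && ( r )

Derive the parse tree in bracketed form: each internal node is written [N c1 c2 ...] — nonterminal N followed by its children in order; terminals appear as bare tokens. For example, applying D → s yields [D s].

[B [C [C [C [C [D r]] && [D p]] && [D r]] && [D ( [B [C [D r]]] )]]]

B
C
C && D
C && D && D
C && D && D && D
D && D && D && D
r && D && D && D
r && p && D && D
r && p && r && D
r && p && r && ( B )
r && p && r && ( C )
r && p && r && ( D )
r && p && r && ( r )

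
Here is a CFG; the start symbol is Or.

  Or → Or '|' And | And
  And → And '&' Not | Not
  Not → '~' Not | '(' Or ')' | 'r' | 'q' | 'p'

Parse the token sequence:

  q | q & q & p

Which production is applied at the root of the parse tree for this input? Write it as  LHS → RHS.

[Or [Or [And [Not q]]] | [And [And [And [Not q]] & [Not q]] & [Not p]]]

Or → Or '|' And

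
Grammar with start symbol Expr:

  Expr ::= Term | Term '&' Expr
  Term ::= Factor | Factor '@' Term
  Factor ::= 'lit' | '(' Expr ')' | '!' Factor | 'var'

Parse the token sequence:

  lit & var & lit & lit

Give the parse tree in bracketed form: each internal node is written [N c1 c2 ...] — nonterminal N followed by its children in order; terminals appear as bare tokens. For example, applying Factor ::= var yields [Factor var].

[Expr [Term [Factor lit]] & [Expr [Term [Factor var]] & [Expr [Term [Factor lit]] & [Expr [Term [Factor lit]]]]]]

Expr
Term & Expr
Factor & Expr
lit & Expr
lit & Term & Expr
lit & Factor & Expr
lit & var & Expr
lit & var & Term & Expr
lit & var & Factor & Expr
lit & var & lit & Expr
lit & var & lit & Term
lit & var & lit & Factor
lit & var & lit & lit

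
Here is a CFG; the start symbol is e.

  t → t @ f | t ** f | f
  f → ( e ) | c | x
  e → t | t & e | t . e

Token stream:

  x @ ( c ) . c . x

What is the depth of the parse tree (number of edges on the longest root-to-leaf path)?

6

[e [t [t [f x]] @ [f ( [e [t [f c]]] )]] . [e [t [f c]] . [e [t [f x]]]]]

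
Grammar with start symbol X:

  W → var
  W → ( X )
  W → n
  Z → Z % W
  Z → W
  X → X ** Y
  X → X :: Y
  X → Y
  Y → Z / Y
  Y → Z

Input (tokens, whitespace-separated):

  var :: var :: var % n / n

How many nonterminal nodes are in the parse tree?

[X [X [X [Y [Z [W var]]]] :: [Y [Z [W var]]]] :: [Y [Z [Z [W var]] % [W n]] / [Y [Z [W n]]]]]

17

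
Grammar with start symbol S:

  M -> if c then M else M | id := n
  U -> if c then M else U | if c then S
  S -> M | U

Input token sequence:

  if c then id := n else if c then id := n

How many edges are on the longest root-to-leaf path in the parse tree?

[S [U if c then [M id := n] else [U if c then [S [M id := n]]]]]

5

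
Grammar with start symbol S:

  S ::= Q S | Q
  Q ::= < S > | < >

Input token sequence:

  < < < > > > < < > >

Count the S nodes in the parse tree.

5

[S [Q < [S [Q < [S [Q < >]] >]] >] [S [Q < [S [Q < >]] >]]]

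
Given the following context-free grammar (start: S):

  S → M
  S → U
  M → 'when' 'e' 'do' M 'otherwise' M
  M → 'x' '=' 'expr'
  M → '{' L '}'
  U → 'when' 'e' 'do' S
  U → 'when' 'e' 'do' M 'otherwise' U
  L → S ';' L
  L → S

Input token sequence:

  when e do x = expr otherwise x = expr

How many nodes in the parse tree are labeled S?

1

[S [M when e do [M x = expr] otherwise [M x = expr]]]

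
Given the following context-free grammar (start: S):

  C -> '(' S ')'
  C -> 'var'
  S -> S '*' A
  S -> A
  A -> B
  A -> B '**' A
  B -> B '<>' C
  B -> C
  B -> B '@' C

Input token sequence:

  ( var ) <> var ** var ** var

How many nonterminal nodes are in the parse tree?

16

[S [A [B [B [C ( [S [A [B [C var]]]] )]] <> [C var]] ** [A [B [C var]] ** [A [B [C var]]]]]]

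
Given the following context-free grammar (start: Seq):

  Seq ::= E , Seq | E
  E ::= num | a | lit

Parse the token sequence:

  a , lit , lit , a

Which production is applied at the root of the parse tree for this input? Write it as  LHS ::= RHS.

Seq ::= E , Seq

[Seq [E a] , [Seq [E lit] , [Seq [E lit] , [Seq [E a]]]]]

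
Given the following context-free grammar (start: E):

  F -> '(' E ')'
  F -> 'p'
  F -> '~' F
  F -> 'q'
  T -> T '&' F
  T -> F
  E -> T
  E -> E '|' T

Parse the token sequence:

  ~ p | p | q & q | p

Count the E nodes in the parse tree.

[E [E [E [E [T [F ~ [F p]]]] | [T [F p]]] | [T [T [F q]] & [F q]]] | [T [F p]]]

4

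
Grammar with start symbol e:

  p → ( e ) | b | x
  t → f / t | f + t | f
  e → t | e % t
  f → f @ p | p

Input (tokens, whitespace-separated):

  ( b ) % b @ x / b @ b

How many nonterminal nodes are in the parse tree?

19

[e [e [t [f [p ( [e [t [f [p b]]]] )]]]] % [t [f [f [p b]] @ [p x]] / [t [f [f [p b]] @ [p b]]]]]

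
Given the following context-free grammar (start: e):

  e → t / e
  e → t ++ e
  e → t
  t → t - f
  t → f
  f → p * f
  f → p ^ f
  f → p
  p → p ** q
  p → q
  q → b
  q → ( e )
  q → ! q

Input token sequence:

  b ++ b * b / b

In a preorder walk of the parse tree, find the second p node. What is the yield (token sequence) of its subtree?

[e [t [f [p [q b]]]] ++ [e [t [f [p [q b]] * [f [p [q b]]]]] / [e [t [f [p [q b]]]]]]]

b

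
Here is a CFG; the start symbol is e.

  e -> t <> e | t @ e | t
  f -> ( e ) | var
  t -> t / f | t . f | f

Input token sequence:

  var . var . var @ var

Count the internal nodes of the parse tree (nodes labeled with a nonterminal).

10

[e [t [t [t [f var]] . [f var]] . [f var]] @ [e [t [f var]]]]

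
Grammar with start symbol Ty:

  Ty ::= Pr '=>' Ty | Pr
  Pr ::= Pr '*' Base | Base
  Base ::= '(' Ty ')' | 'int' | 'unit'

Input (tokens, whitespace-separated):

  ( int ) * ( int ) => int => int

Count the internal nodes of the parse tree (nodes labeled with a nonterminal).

[Ty [Pr [Pr [Base ( [Ty [Pr [Base int]]] )]] * [Base ( [Ty [Pr [Base int]]] )]] => [Ty [Pr [Base int]] => [Ty [Pr [Base int]]]]]

17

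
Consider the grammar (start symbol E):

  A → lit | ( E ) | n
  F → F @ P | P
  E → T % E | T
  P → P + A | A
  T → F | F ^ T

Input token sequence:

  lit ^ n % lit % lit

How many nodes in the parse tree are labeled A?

4

[E [T [F [P [A lit]]] ^ [T [F [P [A n]]]]] % [E [T [F [P [A lit]]]] % [E [T [F [P [A lit]]]]]]]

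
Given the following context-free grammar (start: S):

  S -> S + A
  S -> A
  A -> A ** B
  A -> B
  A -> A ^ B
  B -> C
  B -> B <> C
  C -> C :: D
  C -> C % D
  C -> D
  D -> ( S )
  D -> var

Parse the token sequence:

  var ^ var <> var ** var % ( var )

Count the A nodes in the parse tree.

[S [A [A [A [B [C [D var]]]] ^ [B [B [C [D var]]] <> [C [D var]]]] ** [B [C [C [D var]] % [D ( [S [A [B [C [D var]]]]] )]]]]]

4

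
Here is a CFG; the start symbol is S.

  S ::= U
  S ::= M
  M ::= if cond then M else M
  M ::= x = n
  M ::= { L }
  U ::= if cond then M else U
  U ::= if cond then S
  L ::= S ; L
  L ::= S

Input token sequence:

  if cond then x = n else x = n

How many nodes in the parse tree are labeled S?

1

[S [M if cond then [M x = n] else [M x = n]]]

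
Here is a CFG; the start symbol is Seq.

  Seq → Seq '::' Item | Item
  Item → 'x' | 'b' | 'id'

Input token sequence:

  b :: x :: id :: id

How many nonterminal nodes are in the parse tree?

8

[Seq [Seq [Seq [Seq [Item b]] :: [Item x]] :: [Item id]] :: [Item id]]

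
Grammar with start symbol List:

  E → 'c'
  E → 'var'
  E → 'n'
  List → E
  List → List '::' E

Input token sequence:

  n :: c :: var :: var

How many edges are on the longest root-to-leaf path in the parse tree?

[List [List [List [List [E n]] :: [E c]] :: [E var]] :: [E var]]

5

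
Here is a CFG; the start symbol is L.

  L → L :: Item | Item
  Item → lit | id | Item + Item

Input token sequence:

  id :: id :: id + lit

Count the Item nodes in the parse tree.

5

[L [L [L [Item id]] :: [Item id]] :: [Item [Item id] + [Item lit]]]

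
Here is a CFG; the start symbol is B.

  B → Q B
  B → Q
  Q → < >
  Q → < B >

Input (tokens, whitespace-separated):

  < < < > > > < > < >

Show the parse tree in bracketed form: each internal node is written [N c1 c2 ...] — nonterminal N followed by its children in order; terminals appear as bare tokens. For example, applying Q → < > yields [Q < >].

B
Q B
< B > B
< Q > B
< < B > > B
< < Q > > B
< < < > > > B
< < < > > > Q B
< < < > > > < > B
< < < > > > < > Q
< < < > > > < > < >

[B [Q < [B [Q < [B [Q < >]] >]] >] [B [Q < >] [B [Q < >]]]]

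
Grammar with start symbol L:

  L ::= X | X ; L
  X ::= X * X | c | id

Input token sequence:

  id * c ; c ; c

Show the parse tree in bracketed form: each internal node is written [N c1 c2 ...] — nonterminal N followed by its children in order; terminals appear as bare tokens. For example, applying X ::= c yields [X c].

[L [X [X id] * [X c]] ; [L [X c] ; [L [X c]]]]

L
X ; L
X * X ; L
id * X ; L
id * c ; L
id * c ; X ; L
id * c ; c ; L
id * c ; c ; X
id * c ; c ; c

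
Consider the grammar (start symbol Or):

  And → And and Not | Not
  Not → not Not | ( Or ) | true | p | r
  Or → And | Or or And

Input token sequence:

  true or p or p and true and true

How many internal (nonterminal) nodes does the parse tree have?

13

[Or [Or [Or [And [Not true]]] or [And [Not p]]] or [And [And [And [Not p]] and [Not true]] and [Not true]]]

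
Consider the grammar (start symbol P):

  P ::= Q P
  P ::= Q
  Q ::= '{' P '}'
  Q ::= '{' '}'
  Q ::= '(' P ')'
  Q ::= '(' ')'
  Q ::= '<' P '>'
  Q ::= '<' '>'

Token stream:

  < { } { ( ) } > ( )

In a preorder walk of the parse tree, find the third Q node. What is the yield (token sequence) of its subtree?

[P [Q < [P [Q { }] [P [Q { [P [Q ( )]] }]]] >] [P [Q ( )]]]

{ ( ) }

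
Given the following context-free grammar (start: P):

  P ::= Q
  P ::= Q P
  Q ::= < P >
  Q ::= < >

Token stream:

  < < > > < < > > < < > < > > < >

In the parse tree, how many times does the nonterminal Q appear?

[P [Q < [P [Q < >]] >] [P [Q < [P [Q < >]] >] [P [Q < [P [Q < >] [P [Q < >]]] >] [P [Q < >]]]]]

8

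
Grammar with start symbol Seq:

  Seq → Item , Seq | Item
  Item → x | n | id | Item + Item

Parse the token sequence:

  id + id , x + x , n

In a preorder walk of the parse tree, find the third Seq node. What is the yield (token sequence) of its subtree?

[Seq [Item [Item id] + [Item id]] , [Seq [Item [Item x] + [Item x]] , [Seq [Item n]]]]

n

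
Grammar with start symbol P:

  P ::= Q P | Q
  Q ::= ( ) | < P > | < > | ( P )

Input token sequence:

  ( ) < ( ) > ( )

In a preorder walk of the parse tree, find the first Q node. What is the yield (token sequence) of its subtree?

[P [Q ( )] [P [Q < [P [Q ( )]] >] [P [Q ( )]]]]

( )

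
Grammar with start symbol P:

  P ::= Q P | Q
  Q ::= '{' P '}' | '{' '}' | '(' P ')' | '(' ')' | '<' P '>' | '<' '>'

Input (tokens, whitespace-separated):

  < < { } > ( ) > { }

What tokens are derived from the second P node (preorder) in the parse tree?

[P [Q < [P [Q < [P [Q { }]] >] [P [Q ( )]]] >] [P [Q { }]]]

< { } > ( )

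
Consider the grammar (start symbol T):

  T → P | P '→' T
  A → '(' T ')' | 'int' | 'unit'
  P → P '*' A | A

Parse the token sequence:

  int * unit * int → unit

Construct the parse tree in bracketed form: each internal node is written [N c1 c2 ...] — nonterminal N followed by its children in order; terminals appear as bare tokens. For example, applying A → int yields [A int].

[T [P [P [P [A int]] * [A unit]] * [A int]] → [T [P [A unit]]]]

T
P → T
P * A → T
P * A * A → T
A * A * A → T
int * A * A → T
int * unit * A → T
int * unit * int → T
int * unit * int → P
int * unit * int → A
int * unit * int → unit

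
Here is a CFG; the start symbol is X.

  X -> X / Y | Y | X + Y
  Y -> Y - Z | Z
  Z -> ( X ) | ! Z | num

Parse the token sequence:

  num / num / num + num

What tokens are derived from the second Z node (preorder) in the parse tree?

num

[X [X [X [X [Y [Z num]]] / [Y [Z num]]] / [Y [Z num]]] + [Y [Z num]]]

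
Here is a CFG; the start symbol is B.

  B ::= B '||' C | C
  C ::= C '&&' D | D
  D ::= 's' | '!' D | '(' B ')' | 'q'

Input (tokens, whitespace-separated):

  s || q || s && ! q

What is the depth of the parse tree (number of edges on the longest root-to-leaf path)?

5

[B [B [B [C [D s]]] || [C [D q]]] || [C [C [D s]] && [D ! [D q]]]]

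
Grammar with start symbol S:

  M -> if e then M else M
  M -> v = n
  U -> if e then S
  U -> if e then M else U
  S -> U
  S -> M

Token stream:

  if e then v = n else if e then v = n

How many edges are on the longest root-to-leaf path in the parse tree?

[S [U if e then [M v = n] else [U if e then [S [M v = n]]]]]

5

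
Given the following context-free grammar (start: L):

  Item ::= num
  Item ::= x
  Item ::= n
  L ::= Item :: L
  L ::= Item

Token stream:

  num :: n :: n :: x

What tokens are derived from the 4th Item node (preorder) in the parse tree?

[L [Item num] :: [L [Item n] :: [L [Item n] :: [L [Item x]]]]]

x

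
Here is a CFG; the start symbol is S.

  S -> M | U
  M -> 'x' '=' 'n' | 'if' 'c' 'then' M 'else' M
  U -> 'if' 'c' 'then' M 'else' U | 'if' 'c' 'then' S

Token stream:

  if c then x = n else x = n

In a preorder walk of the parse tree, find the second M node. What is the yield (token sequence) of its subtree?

[S [M if c then [M x = n] else [M x = n]]]

x = n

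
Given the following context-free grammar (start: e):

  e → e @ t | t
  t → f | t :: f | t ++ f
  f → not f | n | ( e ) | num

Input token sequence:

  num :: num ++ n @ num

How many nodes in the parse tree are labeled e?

2

[e [e [t [t [t [f num]] :: [f num]] ++ [f n]]] @ [t [f num]]]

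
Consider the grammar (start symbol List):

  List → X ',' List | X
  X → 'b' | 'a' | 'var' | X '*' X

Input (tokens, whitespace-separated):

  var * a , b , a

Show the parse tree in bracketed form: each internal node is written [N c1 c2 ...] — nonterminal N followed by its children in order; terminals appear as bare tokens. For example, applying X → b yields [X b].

List
X , List
X * X , List
var * X , List
var * a , List
var * a , X , List
var * a , b , List
var * a , b , X
var * a , b , a

[List [X [X var] * [X a]] , [List [X b] , [List [X a]]]]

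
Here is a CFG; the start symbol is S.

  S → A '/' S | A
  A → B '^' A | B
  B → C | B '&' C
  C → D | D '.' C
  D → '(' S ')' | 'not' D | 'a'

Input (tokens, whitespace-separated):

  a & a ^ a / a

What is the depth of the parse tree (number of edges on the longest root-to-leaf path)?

[S [A [B [B [C [D a]]] & [C [D a]]] ^ [A [B [C [D a]]]]] / [S [A [B [C [D a]]]]]]

6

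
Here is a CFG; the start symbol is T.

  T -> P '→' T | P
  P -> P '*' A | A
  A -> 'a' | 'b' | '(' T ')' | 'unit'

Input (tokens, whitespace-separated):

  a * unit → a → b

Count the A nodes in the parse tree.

[T [P [P [A a]] * [A unit]] → [T [P [A a]] → [T [P [A b]]]]]

4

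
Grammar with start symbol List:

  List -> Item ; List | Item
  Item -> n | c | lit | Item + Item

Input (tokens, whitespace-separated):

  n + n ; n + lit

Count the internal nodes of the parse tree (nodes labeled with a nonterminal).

8

[List [Item [Item n] + [Item n]] ; [List [Item [Item n] + [Item lit]]]]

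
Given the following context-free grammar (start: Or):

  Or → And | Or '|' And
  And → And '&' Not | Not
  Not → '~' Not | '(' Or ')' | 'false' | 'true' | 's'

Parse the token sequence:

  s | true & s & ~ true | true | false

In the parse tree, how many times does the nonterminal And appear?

6

[Or [Or [Or [Or [And [Not s]]] | [And [And [And [Not true]] & [Not s]] & [Not ~ [Not true]]]] | [And [Not true]]] | [And [Not false]]]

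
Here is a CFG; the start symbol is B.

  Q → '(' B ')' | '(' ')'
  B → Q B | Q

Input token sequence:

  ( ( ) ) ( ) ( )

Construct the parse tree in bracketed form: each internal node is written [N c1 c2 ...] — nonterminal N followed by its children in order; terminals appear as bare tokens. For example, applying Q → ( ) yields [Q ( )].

B
Q B
( B ) B
( Q ) B
( ( ) ) B
( ( ) ) Q B
( ( ) ) ( ) B
( ( ) ) ( ) Q
( ( ) ) ( ) ( )

[B [Q ( [B [Q ( )]] )] [B [Q ( )] [B [Q ( )]]]]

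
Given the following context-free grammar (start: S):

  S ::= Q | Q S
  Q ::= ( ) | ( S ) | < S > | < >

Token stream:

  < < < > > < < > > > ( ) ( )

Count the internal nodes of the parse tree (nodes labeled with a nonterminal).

14

[S [Q < [S [Q < [S [Q < >]] >] [S [Q < [S [Q < >]] >]]] >] [S [Q ( )] [S [Q ( )]]]]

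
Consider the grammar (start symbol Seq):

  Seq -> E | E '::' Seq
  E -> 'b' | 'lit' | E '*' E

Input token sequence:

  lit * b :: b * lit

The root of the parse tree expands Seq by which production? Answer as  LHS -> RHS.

[Seq [E [E lit] * [E b]] :: [Seq [E [E b] * [E lit]]]]

Seq -> E '::' Seq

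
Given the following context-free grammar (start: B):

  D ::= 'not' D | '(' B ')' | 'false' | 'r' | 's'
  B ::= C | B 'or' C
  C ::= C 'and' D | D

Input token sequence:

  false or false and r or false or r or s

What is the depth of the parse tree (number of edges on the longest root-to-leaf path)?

[B [B [B [B [B [C [D false]]] or [C [C [D false]] and [D r]]] or [C [D false]]] or [C [D r]]] or [C [D s]]]

7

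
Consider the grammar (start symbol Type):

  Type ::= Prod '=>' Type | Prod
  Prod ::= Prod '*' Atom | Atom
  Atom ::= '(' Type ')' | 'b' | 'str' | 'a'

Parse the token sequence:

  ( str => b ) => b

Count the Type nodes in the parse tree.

4

[Type [Prod [Atom ( [Type [Prod [Atom str]] => [Type [Prod [Atom b]]]] )]] => [Type [Prod [Atom b]]]]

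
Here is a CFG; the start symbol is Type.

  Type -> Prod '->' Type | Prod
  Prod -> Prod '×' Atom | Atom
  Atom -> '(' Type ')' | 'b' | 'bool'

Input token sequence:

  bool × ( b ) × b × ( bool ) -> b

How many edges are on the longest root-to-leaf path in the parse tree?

8

[Type [Prod [Prod [Prod [Prod [Atom bool]] × [Atom ( [Type [Prod [Atom b]]] )]] × [Atom b]] × [Atom ( [Type [Prod [Atom bool]]] )]] -> [Type [Prod [Atom b]]]]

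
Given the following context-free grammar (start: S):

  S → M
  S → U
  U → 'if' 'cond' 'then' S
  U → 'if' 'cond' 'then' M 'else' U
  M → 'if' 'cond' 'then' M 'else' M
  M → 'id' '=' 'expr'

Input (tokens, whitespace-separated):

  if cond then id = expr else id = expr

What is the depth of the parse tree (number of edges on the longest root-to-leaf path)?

3

[S [M if cond then [M id = expr] else [M id = expr]]]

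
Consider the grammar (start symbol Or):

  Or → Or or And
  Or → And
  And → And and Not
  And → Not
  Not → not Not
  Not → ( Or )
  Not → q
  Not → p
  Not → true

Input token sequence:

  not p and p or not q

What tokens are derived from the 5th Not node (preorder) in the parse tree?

q

[Or [Or [And [And [Not not [Not p]]] and [Not p]]] or [And [Not not [Not q]]]]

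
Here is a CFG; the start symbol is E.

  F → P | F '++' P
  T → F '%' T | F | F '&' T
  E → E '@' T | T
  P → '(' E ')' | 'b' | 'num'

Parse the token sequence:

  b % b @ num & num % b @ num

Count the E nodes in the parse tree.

3

[E [E [E [T [F [P b]] % [T [F [P b]]]]] @ [T [F [P num]] & [T [F [P num]] % [T [F [P b]]]]]] @ [T [F [P num]]]]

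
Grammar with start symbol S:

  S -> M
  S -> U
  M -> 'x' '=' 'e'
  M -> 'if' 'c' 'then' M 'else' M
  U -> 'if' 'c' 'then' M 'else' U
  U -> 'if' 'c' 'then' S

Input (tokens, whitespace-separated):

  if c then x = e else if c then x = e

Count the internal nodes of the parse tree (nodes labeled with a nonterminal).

[S [U if c then [M x = e] else [U if c then [S [M x = e]]]]]

6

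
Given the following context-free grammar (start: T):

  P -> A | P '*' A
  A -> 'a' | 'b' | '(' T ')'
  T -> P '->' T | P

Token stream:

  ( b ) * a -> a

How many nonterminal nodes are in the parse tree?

11

[T [P [P [A ( [T [P [A b]]] )]] * [A a]] -> [T [P [A a]]]]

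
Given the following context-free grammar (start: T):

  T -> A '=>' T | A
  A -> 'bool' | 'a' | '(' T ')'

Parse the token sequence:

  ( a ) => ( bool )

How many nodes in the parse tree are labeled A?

[T [A ( [T [A a]] )] => [T [A ( [T [A bool]] )]]]

4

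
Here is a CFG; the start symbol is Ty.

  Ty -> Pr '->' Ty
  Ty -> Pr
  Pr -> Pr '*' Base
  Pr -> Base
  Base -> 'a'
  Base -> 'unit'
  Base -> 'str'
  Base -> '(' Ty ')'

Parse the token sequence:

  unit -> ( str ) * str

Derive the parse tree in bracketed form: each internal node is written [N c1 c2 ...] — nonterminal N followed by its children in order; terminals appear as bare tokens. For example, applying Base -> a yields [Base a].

[Ty [Pr [Base unit]] -> [Ty [Pr [Pr [Base ( [Ty [Pr [Base str]]] )]] * [Base str]]]]

Ty
Pr -> Ty
Base -> Ty
unit -> Ty
unit -> Pr
unit -> Pr * Base
unit -> Base * Base
unit -> ( Ty ) * Base
unit -> ( Pr ) * Base
unit -> ( Base ) * Base
unit -> ( str ) * Base
unit -> ( str ) * str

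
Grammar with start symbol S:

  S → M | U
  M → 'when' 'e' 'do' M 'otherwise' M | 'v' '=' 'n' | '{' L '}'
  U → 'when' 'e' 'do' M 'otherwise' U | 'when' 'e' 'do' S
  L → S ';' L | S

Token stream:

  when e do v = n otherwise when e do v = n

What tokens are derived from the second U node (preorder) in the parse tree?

when e do v = n

[S [U when e do [M v = n] otherwise [U when e do [S [M v = n]]]]]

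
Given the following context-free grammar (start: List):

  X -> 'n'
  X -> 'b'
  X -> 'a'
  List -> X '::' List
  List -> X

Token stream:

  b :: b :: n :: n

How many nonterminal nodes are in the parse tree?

[List [X b] :: [List [X b] :: [List [X n] :: [List [X n]]]]]

8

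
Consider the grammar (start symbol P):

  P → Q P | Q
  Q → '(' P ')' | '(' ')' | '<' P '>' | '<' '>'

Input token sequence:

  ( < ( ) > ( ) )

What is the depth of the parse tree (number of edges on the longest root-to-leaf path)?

6

[P [Q ( [P [Q < [P [Q ( )]] >] [P [Q ( )]]] )]]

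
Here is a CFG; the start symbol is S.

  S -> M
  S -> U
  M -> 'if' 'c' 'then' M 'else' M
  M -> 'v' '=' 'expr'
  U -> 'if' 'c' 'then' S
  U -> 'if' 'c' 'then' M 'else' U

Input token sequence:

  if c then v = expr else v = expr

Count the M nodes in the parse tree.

3

[S [M if c then [M v = expr] else [M v = expr]]]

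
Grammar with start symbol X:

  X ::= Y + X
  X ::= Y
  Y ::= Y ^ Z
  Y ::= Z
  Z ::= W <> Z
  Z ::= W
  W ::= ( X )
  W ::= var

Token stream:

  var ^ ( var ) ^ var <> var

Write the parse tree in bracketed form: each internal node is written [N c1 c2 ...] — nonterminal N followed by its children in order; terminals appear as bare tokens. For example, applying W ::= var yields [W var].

X
Y
Y ^ Z
Y ^ Z ^ Z
Z ^ Z ^ Z
W ^ Z ^ Z
var ^ Z ^ Z
var ^ W ^ Z
var ^ ( X ) ^ Z
var ^ ( Y ) ^ Z
var ^ ( Z ) ^ Z
var ^ ( W ) ^ Z
var ^ ( var ) ^ Z
var ^ ( var ) ^ W <> Z
var ^ ( var ) ^ var <> Z
var ^ ( var ) ^ var <> W
var ^ ( var ) ^ var <> var

[X [Y [Y [Y [Z [W var]]] ^ [Z [W ( [X [Y [Z [W var]]]] )]]] ^ [Z [W var] <> [Z [W var]]]]]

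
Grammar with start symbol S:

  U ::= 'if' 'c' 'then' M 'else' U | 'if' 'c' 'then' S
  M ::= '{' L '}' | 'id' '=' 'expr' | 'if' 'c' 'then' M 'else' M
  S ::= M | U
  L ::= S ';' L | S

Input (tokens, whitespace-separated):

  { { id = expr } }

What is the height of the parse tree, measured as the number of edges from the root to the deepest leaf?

[S [M { [L [S [M { [L [S [M id = expr]]] }]]] }]]

8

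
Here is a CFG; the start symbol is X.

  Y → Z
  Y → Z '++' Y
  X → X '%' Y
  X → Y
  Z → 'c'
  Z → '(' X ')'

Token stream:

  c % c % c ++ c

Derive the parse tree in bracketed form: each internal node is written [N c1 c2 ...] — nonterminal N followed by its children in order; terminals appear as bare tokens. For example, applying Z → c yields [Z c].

[X [X [X [Y [Z c]]] % [Y [Z c]]] % [Y [Z c] ++ [Y [Z c]]]]

X
X % Y
X % Y % Y
Y % Y % Y
Z % Y % Y
c % Y % Y
c % Z % Y
c % c % Y
c % c % Z ++ Y
c % c % c ++ Y
c % c % c ++ Z
c % c % c ++ c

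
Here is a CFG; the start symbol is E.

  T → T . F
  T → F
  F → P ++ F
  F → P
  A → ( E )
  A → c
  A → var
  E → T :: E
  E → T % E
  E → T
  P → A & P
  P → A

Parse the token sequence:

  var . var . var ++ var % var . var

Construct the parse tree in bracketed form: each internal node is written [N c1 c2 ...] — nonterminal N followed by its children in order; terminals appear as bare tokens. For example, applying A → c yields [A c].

[E [T [T [T [F [P [A var]]]] . [F [P [A var]]]] . [F [P [A var]] ++ [F [P [A var]]]]] % [E [T [T [F [P [A var]]]] . [F [P [A var]]]]]]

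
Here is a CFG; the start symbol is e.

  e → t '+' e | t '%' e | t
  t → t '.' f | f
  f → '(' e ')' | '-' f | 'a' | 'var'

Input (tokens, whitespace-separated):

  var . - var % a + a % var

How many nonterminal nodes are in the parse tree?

[e [t [t [f var]] . [f - [f var]]] % [e [t [f a]] + [e [t [f a]] % [e [t [f var]]]]]]

15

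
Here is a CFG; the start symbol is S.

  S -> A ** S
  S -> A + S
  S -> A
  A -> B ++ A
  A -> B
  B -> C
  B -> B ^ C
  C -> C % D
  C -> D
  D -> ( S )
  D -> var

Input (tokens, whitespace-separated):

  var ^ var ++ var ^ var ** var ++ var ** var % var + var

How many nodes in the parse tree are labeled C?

[S [A [B [B [C [D var]]] ^ [C [D var]]] ++ [A [B [B [C [D var]]] ^ [C [D var]]]]] ** [S [A [B [C [D var]]] ++ [A [B [C [D var]]]]] ** [S [A [B [C [C [D var]] % [D var]]]] + [S [A [B [C [D var]]]]]]]]

9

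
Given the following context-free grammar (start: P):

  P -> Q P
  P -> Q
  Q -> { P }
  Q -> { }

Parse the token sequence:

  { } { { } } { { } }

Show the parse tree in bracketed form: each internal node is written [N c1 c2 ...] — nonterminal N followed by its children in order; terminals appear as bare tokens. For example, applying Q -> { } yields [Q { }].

P
Q P
{ } P
{ } Q P
{ } { P } P
{ } { Q } P
{ } { { } } P
{ } { { } } Q
{ } { { } } { P }
{ } { { } } { Q }
{ } { { } } { { } }

[P [Q { }] [P [Q { [P [Q { }]] }] [P [Q { [P [Q { }]] }]]]]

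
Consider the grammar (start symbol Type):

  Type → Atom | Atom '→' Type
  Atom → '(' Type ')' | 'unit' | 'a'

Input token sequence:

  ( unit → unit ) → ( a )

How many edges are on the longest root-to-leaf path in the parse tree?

5

[Type [Atom ( [Type [Atom unit] → [Type [Atom unit]]] )] → [Type [Atom ( [Type [Atom a]] )]]]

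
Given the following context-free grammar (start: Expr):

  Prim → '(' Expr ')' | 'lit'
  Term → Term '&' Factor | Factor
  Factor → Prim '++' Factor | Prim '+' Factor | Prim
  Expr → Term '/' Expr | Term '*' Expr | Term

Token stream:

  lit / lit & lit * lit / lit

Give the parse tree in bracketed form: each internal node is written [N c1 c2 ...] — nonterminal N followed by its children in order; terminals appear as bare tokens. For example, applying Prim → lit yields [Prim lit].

Expr
Term / Expr
Factor / Expr
Prim / Expr
lit / Expr
lit / Term * Expr
lit / Term & Factor * Expr
lit / Factor & Factor * Expr
lit / Prim & Factor * Expr
lit / lit & Factor * Expr
lit / lit & Prim * Expr
lit / lit & lit * Expr
lit / lit & lit * Term / Expr
lit / lit & lit * Factor / Expr
lit / lit & lit * Prim / Expr
lit / lit & lit * lit / Expr
lit / lit & lit * lit / Term
lit / lit & lit * lit / Factor
lit / lit & lit * lit / Prim
lit / lit & lit * lit / lit

[Expr [Term [Factor [Prim lit]]] / [Expr [Term [Term [Factor [Prim lit]]] & [Factor [Prim lit]]] * [Expr [Term [Factor [Prim lit]]] / [Expr [Term [Factor [Prim lit]]]]]]]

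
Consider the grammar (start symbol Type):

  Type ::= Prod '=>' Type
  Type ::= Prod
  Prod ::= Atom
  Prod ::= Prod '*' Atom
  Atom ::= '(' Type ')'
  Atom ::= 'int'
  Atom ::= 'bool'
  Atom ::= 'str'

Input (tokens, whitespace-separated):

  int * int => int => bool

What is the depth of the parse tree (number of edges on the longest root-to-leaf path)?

[Type [Prod [Prod [Atom int]] * [Atom int]] => [Type [Prod [Atom int]] => [Type [Prod [Atom bool]]]]]

5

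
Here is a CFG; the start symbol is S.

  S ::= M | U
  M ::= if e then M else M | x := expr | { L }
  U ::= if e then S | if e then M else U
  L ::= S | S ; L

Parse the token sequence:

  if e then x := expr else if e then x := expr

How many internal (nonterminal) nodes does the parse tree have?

[S [U if e then [M x := expr] else [U if e then [S [M x := expr]]]]]

6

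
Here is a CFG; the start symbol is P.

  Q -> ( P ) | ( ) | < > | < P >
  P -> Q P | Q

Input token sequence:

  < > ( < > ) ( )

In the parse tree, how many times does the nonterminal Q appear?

[P [Q < >] [P [Q ( [P [Q < >]] )] [P [Q ( )]]]]

4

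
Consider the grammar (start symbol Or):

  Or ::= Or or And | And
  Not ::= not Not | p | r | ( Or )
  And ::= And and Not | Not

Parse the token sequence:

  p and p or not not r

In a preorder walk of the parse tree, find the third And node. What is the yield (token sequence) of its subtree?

[Or [Or [And [And [Not p]] and [Not p]]] or [And [Not not [Not not [Not r]]]]]

not not r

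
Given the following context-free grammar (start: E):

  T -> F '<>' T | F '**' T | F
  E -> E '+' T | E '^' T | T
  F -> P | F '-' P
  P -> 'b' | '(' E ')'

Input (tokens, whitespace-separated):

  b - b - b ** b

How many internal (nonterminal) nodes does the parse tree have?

[E [T [F [F [F [P b]] - [P b]] - [P b]] ** [T [F [P b]]]]]

11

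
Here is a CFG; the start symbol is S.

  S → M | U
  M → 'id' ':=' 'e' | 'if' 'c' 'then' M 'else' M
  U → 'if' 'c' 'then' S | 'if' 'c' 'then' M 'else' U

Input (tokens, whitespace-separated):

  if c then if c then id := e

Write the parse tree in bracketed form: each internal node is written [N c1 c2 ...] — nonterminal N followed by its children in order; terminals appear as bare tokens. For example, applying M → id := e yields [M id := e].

S
U
if c then S
if c then U
if c then if c then S
if c then if c then M
if c then if c then id := e

[S [U if c then [S [U if c then [S [M id := e]]]]]]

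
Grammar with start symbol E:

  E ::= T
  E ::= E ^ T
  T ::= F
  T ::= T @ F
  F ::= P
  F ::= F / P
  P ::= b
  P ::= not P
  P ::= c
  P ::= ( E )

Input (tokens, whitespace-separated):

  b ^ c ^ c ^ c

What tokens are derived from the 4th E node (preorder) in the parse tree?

b

[E [E [E [E [T [F [P b]]]] ^ [T [F [P c]]]] ^ [T [F [P c]]]] ^ [T [F [P c]]]]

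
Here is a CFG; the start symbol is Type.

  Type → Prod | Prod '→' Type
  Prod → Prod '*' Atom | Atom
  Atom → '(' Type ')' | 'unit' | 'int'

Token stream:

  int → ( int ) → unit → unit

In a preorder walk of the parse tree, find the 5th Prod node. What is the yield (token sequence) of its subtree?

[Type [Prod [Atom int]] → [Type [Prod [Atom ( [Type [Prod [Atom int]]] )]] → [Type [Prod [Atom unit]] → [Type [Prod [Atom unit]]]]]]

unit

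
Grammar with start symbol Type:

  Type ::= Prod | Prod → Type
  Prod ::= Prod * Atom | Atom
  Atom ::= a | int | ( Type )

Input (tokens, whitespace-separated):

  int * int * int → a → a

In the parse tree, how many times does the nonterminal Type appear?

3

[Type [Prod [Prod [Prod [Atom int]] * [Atom int]] * [Atom int]] → [Type [Prod [Atom a]] → [Type [Prod [Atom a]]]]]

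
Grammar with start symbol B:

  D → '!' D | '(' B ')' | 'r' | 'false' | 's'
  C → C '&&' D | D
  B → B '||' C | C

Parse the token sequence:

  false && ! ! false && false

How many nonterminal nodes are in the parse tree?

9

[B [C [C [C [D false]] && [D ! [D ! [D false]]]] && [D false]]]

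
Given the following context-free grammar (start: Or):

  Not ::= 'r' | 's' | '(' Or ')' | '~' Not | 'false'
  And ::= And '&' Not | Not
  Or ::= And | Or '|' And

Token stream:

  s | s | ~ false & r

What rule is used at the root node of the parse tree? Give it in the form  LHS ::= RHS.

[Or [Or [Or [And [Not s]]] | [And [Not s]]] | [And [And [Not ~ [Not false]]] & [Not r]]]

Or ::= Or '|' And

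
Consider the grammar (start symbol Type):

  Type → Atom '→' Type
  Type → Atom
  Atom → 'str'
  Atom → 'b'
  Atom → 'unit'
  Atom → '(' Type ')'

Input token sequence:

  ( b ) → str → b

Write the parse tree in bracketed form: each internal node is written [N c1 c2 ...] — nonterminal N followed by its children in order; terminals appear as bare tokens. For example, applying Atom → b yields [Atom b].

Type
Atom → Type
( Type ) → Type
( Atom ) → Type
( b ) → Type
( b ) → Atom → Type
( b ) → str → Type
( b ) → str → Atom
( b ) → str → b

[Type [Atom ( [Type [Atom b]] )] → [Type [Atom str] → [Type [Atom b]]]]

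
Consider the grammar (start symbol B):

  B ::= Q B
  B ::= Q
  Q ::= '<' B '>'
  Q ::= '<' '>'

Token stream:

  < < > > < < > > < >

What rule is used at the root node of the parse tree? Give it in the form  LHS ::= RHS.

B ::= Q B

[B [Q < [B [Q < >]] >] [B [Q < [B [Q < >]] >] [B [Q < >]]]]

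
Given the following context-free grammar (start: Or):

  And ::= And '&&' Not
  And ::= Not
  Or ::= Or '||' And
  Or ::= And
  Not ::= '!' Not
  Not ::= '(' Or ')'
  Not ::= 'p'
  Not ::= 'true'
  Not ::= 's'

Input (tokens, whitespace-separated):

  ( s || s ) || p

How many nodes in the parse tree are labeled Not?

[Or [Or [And [Not ( [Or [Or [And [Not s]]] || [And [Not s]]] )]]] || [And [Not p]]]

4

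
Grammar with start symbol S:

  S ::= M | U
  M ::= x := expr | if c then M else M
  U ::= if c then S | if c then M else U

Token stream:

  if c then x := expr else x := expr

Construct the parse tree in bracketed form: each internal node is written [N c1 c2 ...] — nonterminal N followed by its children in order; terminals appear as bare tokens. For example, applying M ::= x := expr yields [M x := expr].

S
M
if c then M else M
if c then x := expr else M
if c then x := expr else x := expr

[S [M if c then [M x := expr] else [M x := expr]]]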